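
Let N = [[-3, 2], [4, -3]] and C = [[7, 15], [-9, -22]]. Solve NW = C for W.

N is on the left of W, so left-multiply by N⁻¹: W = N⁻¹C.
N has determinant 1; N⁻¹ = [[-3, -2], [-4, -3]].
W = N⁻¹C = [[-3, -2], [-4, -3]] · [[7, 15], [-9, -22]] = [[-3, -1], [-1, 6]].

W = [[-3, -1], [-1, 6]]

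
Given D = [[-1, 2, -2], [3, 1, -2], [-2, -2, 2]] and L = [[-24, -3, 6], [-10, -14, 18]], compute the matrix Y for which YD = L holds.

D is on the right of Y, so right-multiply by D⁻¹: Y = LD⁻¹.
D has determinant 6; D⁻¹ = [[-1/3, 0, -1/3], [-1/3, -1, -4/3], [-2/3, -1, -7/6]].
Y = LD⁻¹ = [[-24, -3, 6], [-10, -14, 18]] · [[-1/3, 0, -1/3], [-1/3, -1, -4/3], [-2/3, -1, -7/6]] = [[5, -3, 5], [-4, -4, 1]].

Y = [[5, -3, 5], [-4, -4, 1]]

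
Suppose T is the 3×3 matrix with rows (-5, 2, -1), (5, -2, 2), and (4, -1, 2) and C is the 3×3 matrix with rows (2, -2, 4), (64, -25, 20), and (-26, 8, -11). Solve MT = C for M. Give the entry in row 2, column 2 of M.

6

Since T sits to the right of M, M = CT⁻¹.
T has determinant 3; T⁻¹ = [[-2/3, -1, 2/3], [-2/3, -2, 5/3], [1, 1, 0]].
M = CT⁻¹ = [[2, -2, 4], [64, -25, 20], [-26, 8, -11]] · [[-2/3, -1, 2/3], [-2/3, -2, 5/3], [1, 1, 0]] = [[4, 6, -2], [-6, 6, 1], [1, -1, -4]].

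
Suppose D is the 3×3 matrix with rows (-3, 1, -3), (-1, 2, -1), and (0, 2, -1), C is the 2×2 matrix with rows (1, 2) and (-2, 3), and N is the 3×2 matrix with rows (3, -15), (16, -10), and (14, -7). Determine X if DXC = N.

X = [[0, 1], [3, -3], [2, -1]]

Left-multiply by D⁻¹ and right-multiply by C⁻¹: X = D⁻¹NC⁻¹.
D has determinant 5; D⁻¹ = [[0, -1, 1], [-1/5, 3/5, 0], [-2/5, 6/5, -1]].
det C = 7; the adjugate gives C⁻¹ = [[3/7, -2/7], [2/7, 1/7]].
D⁻¹N = [[-2, 3], [9, -3], [4, 1]].
X = (D⁻¹N)C⁻¹ = [[0, 1], [3, -3], [2, -1]].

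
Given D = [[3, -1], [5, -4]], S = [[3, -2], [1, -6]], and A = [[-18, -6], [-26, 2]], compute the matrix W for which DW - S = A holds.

W = [[-5, -4], [0, -4]]

DW = A + S = [[-15, -8], [-25, -4]].
Since D multiplies W on the left, W = D⁻¹(A + S).
det D = -7; the adjugate gives D⁻¹ = [[4/7, -1/7], [5/7, -3/7]].
W = D⁻¹(A + S) = [[-5, -4], [0, -4]].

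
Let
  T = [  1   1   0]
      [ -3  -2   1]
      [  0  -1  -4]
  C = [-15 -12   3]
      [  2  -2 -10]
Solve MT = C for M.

M = [[-6, 3, 0], [-4, -2, 2]]

Right-multiplying both sides by T⁻¹ gives M = CT⁻¹.
det T = -3, so T⁻¹ = [[-3, -4/3, -1/3], [4, 4/3, 1/3], [-1, -1/3, -1/3]].
M = CT⁻¹ = [[-15, -12, 3], [2, -2, -10]] · [[-3, -4/3, -1/3], [4, 4/3, 1/3], [-1, -1/3, -1/3]] = [[-6, 3, 0], [-4, -2, 2]].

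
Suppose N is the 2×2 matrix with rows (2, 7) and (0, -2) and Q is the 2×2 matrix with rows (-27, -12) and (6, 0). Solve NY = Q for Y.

N is on the left of Y, so left-multiply by N⁻¹: Y = N⁻¹Q.
N has determinant -4; N⁻¹ = [[1/2, 7/4], [0, -1/2]].
Y = N⁻¹Q = [[1/2, 7/4], [0, -1/2]] · [[-27, -12], [6, 0]] = [[-3, -6], [-3, 0]].

Y = [[-3, -6], [-3, 0]]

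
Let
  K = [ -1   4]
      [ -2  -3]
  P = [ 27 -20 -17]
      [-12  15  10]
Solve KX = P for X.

K is on the left of X, so left-multiply by K⁻¹: X = K⁻¹P.
det K = 11; the adjugate gives K⁻¹ = [[-3/11, -4/11], [2/11, -1/11]].
X = K⁻¹P = [[-3/11, -4/11], [2/11, -1/11]] · [[27, -20, -17], [-12, 15, 10]] = [[-3, 0, 1], [6, -5, -4]].

X = [[-3, 0, 1], [6, -5, -4]]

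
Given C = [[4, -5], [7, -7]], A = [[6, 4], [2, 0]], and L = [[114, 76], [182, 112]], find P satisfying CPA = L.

P = C⁻¹LA⁻¹ (apply C⁻¹ on the left and A⁻¹ on the right).
det C = 7, so C⁻¹ = [[-1, 5/7], [-1, 4/7]].
det A = -8, so A⁻¹ = [[0, 1/2], [1/4, -3/4]].
C⁻¹L = [[16, 4], [-10, -12]].
P = (C⁻¹L)A⁻¹ = [[1, 5], [-3, 4]].

P = [[1, 5], [-3, 4]]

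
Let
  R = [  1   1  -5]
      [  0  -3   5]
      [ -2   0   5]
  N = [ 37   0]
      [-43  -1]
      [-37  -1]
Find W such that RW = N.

Left-multiplying both sides by R⁻¹ gives W = R⁻¹N.
det R = 5; the adjugate gives R⁻¹ = [[-3, -1, -2], [-2, -1, -1], [-6/5, -2/5, -3/5]].
W = R⁻¹N = [[-3, -1, -2], [-2, -1, -1], [-6/5, -2/5, -3/5]] · [[37, 0], [-43, -1], [-37, -1]] = [[6, 3], [6, 2], [-5, 1]].

W = [[6, 3], [6, 2], [-5, 1]]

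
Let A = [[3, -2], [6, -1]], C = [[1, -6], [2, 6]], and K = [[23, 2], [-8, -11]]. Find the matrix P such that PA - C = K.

P = [[0, 4], [4, -3]]

PA = K + C = [[24, -4], [-6, -5]].
Since A sits to the right of P, P = (K + C)A⁻¹.
A has determinant 9; A⁻¹ = [[-1/9, 2/9], [-2/3, 1/3]].
P = (K + C)A⁻¹ = [[0, 4], [4, -3]].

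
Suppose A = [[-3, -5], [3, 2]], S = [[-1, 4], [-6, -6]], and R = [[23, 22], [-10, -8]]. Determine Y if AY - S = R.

Y = [[-4, -2], [-2, -4]]

AY = R + S = [[22, 26], [-16, -14]].
Since A multiplies Y on the left, Y = A⁻¹(R + S).
det A = 9; the adjugate gives A⁻¹ = [[2/9, 5/9], [-1/3, -1/3]].
Y = A⁻¹(R + S) = [[-4, -2], [-2, -4]].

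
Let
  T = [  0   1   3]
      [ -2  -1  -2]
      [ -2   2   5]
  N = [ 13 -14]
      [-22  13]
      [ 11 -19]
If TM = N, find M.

T is on the left of M, so left-multiply by T⁻¹: M = T⁻¹N.
det T = -4, so T⁻¹ = [[1/4, -1/4, -1/4], [-7/2, -3/2, 3/2], [3/2, 1/2, -1/2]].
M = T⁻¹N = [[1/4, -1/4, -1/4], [-7/2, -3/2, 3/2], [3/2, 1/2, -1/2]] · [[13, -14], [-22, 13], [11, -19]] = [[6, -2], [4, 1], [3, -5]].

M = [[6, -2], [4, 1], [3, -5]]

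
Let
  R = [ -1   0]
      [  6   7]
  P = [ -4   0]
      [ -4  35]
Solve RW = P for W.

R is on the left of W, so left-multiply by R⁻¹: W = R⁻¹P.
R has determinant -7; R⁻¹ = [[-1, 0], [6/7, 1/7]].
W = R⁻¹P = [[-1, 0], [6/7, 1/7]] · [[-4, 0], [-4, 35]] = [[4, 0], [-4, 5]].

W = [[4, 0], [-4, 5]]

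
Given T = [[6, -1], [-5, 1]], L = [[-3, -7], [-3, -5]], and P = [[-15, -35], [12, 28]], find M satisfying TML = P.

M = [[1, 0], [1, 0]]

Left-multiply by T⁻¹ and right-multiply by L⁻¹: M = T⁻¹PL⁻¹.
det T = 1; the adjugate gives T⁻¹ = [[1, 1], [5, 6]].
L has determinant -6; L⁻¹ = [[5/6, -7/6], [-1/2, 1/2]].
T⁻¹P = [[-3, -7], [-3, -7]].
M = (T⁻¹P)L⁻¹ = [[1, 0], [1, 0]].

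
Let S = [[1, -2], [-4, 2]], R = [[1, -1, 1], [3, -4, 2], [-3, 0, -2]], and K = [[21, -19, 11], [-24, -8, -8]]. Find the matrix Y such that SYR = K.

Left-multiply by S⁻¹ and right-multiply by R⁻¹: Y = S⁻¹KR⁻¹.
det S = -6; the adjugate gives S⁻¹ = [[-1/3, -1/3], [-2/3, -1/6]].
det R = -4; the adjugate gives R⁻¹ = [[-2, 1/2, -1/2], [0, -1/4, -1/4], [3, -3/4, 1/4]].
S⁻¹K = [[1, 9, -1], [-10, 14, -6]].
Y = (S⁻¹K)R⁻¹ = [[-5, -1, -3], [2, -4, 0]].

Y = [[-5, -1, -3], [2, -4, 0]]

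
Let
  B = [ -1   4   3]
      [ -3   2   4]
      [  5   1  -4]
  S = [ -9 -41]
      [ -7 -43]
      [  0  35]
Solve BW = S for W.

B is on the left of W, so left-multiply by B⁻¹: W = B⁻¹S.
det B = 5, so B⁻¹ = [[-12/5, 19/5, 2], [8/5, -11/5, -1], [-13/5, 21/5, 2]].
W = B⁻¹S = [[-12/5, 19/5, 2], [8/5, -11/5, -1], [-13/5, 21/5, 2]] · [[-9, -41], [-7, -43], [0, 35]] = [[-5, 5], [1, -6], [-6, -4]].

W = [[-5, 5], [1, -6], [-6, -4]]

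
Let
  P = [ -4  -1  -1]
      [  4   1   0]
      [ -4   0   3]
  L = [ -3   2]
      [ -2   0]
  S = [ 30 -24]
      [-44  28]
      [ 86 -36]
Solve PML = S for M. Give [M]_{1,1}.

3

M = P⁻¹SL⁻¹ (apply P⁻¹ on the left and L⁻¹ on the right).
P has determinant -4; P⁻¹ = [[-3/4, -3/4, -1/4], [3, 4, 1], [-1, -1, 0]].
L has determinant 4; L⁻¹ = [[0, -1/2], [1/2, -3/4]].
P⁻¹S = [[-11, 6], [0, 4], [14, -4]].
M = (P⁻¹S)L⁻¹ = [[3, 1], [2, -3], [-2, -4]].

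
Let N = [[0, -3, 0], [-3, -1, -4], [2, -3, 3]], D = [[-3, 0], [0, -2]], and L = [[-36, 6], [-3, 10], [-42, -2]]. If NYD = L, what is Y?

Left-multiply by N⁻¹ and right-multiply by D⁻¹: Y = N⁻¹LD⁻¹.
N has determinant -3; N⁻¹ = [[5, -3, -4], [-1/3, 0, 0], [-11/3, 2, 3]].
det D = 6; the adjugate gives D⁻¹ = [[-1/3, 0], [0, -1/2]].
N⁻¹L = [[-3, 8], [12, -2], [0, -8]].
Y = (N⁻¹L)D⁻¹ = [[1, -4], [-4, 1], [0, 4]].

Y = [[1, -4], [-4, 1], [0, 4]]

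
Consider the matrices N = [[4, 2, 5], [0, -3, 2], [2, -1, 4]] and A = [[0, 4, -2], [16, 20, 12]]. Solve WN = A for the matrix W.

W = [[-2, -4, 4], [4, -4, 0]]

Right-multiplying both sides by N⁻¹ gives W = AN⁻¹.
det N = -2, so N⁻¹ = [[5, 13/2, -19/2], [-2, -3, 4], [-3, -4, 6]].
W = AN⁻¹ = [[0, 4, -2], [16, 20, 12]] · [[5, 13/2, -19/2], [-2, -3, 4], [-3, -4, 6]] = [[-2, -4, 4], [4, -4, 0]].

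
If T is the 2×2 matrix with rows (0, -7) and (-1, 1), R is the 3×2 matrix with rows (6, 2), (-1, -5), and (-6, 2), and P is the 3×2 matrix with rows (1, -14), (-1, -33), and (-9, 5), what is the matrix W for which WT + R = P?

W = [[3, 5], [4, 0], [0, 3]]

WT = P − R = [[-5, -16], [0, -28], [-3, 3]].
T is on the right of W, so right-multiply by T⁻¹: W = (P − R)T⁻¹.
T has determinant -7; T⁻¹ = [[-1/7, -1], [-1/7, 0]].
W = (P − R)T⁻¹ = [[3, 5], [4, 0], [0, 3]].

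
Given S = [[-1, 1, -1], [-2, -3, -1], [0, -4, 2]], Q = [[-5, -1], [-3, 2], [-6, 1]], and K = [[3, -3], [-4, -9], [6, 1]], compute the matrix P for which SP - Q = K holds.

P = [[1, 3], [1, 0], [2, 1]]

SP = K + Q = [[-2, -4], [-7, -7], [0, 2]].
S is on the left of P, so left-multiply by S⁻¹: P = S⁻¹(K + Q).
det S = 6; the adjugate gives S⁻¹ = [[-5/3, 1/3, -2/3], [2/3, -1/3, 1/6], [4/3, -2/3, 5/6]].
P = S⁻¹(K + Q) = [[1, 3], [1, 0], [2, 1]].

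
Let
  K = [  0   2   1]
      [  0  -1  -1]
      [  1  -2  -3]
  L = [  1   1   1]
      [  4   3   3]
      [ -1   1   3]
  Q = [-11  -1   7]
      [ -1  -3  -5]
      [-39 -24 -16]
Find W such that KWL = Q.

W = [[0, -5, 4], [-1, -2, 3], [3, 2, -2]]

Isolating W: multiply by K⁻¹ from the left and L⁻¹ from the right, so W = K⁻¹QL⁻¹.
det K = -1; the adjugate gives K⁻¹ = [[-1, -4, 1], [1, 1, 0], [-1, -2, 0]].
det L = -2, so L⁻¹ = [[-3, 1, 0], [15/2, -2, -1/2], [-7/2, 1, 1/2]].
K⁻¹Q = [[-24, -11, -3], [-12, -4, 2], [13, 7, 3]].
W = (K⁻¹Q)L⁻¹ = [[0, -5, 4], [-1, -2, 3], [3, 2, -2]].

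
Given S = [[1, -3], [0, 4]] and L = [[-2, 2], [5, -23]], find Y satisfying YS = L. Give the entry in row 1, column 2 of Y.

-1

Right-multiplying both sides by S⁻¹ gives Y = LS⁻¹.
det S = 4, so S⁻¹ = [[1, 3/4], [0, 1/4]].
Y = LS⁻¹ = [[-2, 2], [5, -23]] · [[1, 3/4], [0, 1/4]] = [[-2, -1], [5, -2]].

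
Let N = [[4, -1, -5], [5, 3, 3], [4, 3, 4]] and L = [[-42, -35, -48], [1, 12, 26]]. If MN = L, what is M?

N is on the right of M, so right-multiply by N⁻¹: M = LN⁻¹.
det N = 5; the adjugate gives N⁻¹ = [[3/5, -11/5, 12/5], [-8/5, 36/5, -37/5], [3/5, -16/5, 17/5]].
M = LN⁻¹ = [[-42, -35, -48], [1, 12, 26]] · [[3/5, -11/5, 12/5], [-8/5, 36/5, -37/5], [3/5, -16/5, 17/5]] = [[2, -6, -5], [-3, 1, 2]].

M = [[2, -6, -5], [-3, 1, 2]]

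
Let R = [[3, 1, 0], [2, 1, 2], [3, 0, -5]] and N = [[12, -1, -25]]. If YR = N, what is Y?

Right-multiplying both sides by R⁻¹ gives Y = NR⁻¹.
det R = 1, so R⁻¹ = [[-5, 5, 2], [16, -15, -6], [-3, 3, 1]].
Y = NR⁻¹ = [[12, -1, -25]] · [[-5, 5, 2], [16, -15, -6], [-3, 3, 1]] = [[-1, 0, 5]].

Y = [[-1, 0, 5]]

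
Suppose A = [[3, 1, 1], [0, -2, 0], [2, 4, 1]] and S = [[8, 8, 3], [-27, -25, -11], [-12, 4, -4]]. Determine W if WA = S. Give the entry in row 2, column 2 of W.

Since A sits to the right of W, W = SA⁻¹.
A has determinant -2; A⁻¹ = [[1, -3/2, -1], [0, -1/2, 0], [-2, 5, 3]].
W = SA⁻¹ = [[8, 8, 3], [-27, -25, -11], [-12, 4, -4]] · [[1, -3/2, -1], [0, -1/2, 0], [-2, 5, 3]] = [[2, -1, 1], [-5, -2, -6], [-4, -4, 0]].

-2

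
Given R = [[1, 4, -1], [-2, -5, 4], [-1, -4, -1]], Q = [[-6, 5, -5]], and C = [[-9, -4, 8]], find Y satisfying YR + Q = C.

Y = [[-5, 1, -4]]

YR = C − Q = [[-3, -9, 13]].
Since R sits to the right of Y, Y = (C − Q)R⁻¹.
det R = -6, so R⁻¹ = [[-7/2, -4/3, -11/6], [1, 1/3, 1/3], [-1/2, 0, -1/2]].
Y = (C − Q)R⁻¹ = [[-5, 1, -4]].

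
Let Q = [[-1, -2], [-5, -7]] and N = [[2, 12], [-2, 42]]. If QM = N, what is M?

Q is on the left of M, so left-multiply by Q⁻¹: M = Q⁻¹N.
det Q = -3, so Q⁻¹ = [[7/3, -2/3], [-5/3, 1/3]].
M = Q⁻¹N = [[7/3, -2/3], [-5/3, 1/3]] · [[2, 12], [-2, 42]] = [[6, 0], [-4, -6]].

M = [[6, 0], [-4, -6]]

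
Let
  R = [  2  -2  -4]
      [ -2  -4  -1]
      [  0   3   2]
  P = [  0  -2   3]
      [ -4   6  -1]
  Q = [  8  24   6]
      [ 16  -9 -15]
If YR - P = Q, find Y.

Y = [[-1, -5, 0], [4, -2, -1]]

YR = Q + P = [[8, 22, 9], [12, -3, -16]].
R is on the right of Y, so right-multiply by R⁻¹: Y = (Q + P)R⁻¹.
det R = 6, so R⁻¹ = [[-5/6, -4/3, -7/3], [2/3, 2/3, 5/3], [-1, -1, -2]].
Y = (Q + P)R⁻¹ = [[-1, -5, 0], [4, -2, -1]].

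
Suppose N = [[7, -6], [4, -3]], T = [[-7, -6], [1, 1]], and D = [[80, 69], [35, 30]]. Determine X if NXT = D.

Left-multiply by N⁻¹ and right-multiply by T⁻¹: X = N⁻¹DT⁻¹.
det N = 3; the adjugate gives N⁻¹ = [[-1, 2], [-4/3, 7/3]].
det T = -1, so T⁻¹ = [[-1, -6], [1, 7]].
N⁻¹D = [[-10, -9], [-25, -22]].
X = (N⁻¹D)T⁻¹ = [[1, -3], [3, -4]].

X = [[1, -3], [3, -4]]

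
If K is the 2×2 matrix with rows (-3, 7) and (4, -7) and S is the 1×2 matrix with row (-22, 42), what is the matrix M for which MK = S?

Since K sits to the right of M, M = SK⁻¹.
det K = -7, so K⁻¹ = [[1, 1], [4/7, 3/7]].
M = SK⁻¹ = [[-22, 42]] · [[1, 1], [4/7, 3/7]] = [[2, -4]].

M = [[2, -4]]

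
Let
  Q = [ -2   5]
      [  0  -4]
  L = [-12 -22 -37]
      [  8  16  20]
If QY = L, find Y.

Left-multiplying both sides by Q⁻¹ gives Y = Q⁻¹L.
det Q = 8, so Q⁻¹ = [[-1/2, -5/8], [0, -1/4]].
Y = Q⁻¹L = [[-1/2, -5/8], [0, -1/4]] · [[-12, -22, -37], [8, 16, 20]] = [[1, 1, 6], [-2, -4, -5]].

Y = [[1, 1, 6], [-2, -4, -5]]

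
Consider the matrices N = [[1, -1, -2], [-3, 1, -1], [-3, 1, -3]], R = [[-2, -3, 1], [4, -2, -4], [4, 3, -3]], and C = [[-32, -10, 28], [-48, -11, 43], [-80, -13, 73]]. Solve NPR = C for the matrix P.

Left-multiply by N⁻¹ and right-multiply by R⁻¹: P = N⁻¹CR⁻¹.
det N = 4, so N⁻¹ = [[-1/2, -5/4, 3/4], [-3/2, -9/4, 7/4], [0, 1/2, -1/2]].
R has determinant -4; R⁻¹ = [[-9/2, 3/2, -7/2], [1, -1/2, 1], [-5, 3/2, -4]].
N⁻¹C = [[16, 9, -13], [16, 17, -11], [16, 1, -15]].
P = (N⁻¹C)R⁻¹ = [[2, 0, 5], [0, -1, 5], [4, 1, 5]].

P = [[2, 0, 5], [0, -1, 5], [4, 1, 5]]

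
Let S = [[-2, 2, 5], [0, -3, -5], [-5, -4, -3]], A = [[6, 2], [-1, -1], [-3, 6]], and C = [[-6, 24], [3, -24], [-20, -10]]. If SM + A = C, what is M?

SM = C − A = [[-12, 22], [4, -23], [-17, -16]].
Since S multiplies M on the left, M = S⁻¹(C − A).
det S = -3; the adjugate gives S⁻¹ = [[11/3, 14/3, -5/3], [-25/3, -31/3, 10/3], [5, 6, -2]].
M = S⁻¹(C − A) = [[3, 0], [2, 1], [-2, 4]].

M = [[3, 0], [2, 1], [-2, 4]]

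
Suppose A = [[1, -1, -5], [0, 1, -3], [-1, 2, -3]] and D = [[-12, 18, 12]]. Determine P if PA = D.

Right-multiplying both sides by A⁻¹ gives P = DA⁻¹.
det A = -5, so A⁻¹ = [[-3/5, 13/5, -8/5], [-3/5, 8/5, -3/5], [-1/5, 1/5, -1/5]].
P = DA⁻¹ = [[-12, 18, 12]] · [[-3/5, 13/5, -8/5], [-3/5, 8/5, -3/5], [-1/5, 1/5, -1/5]] = [[-6, 0, 6]].

P = [[-6, 0, 6]]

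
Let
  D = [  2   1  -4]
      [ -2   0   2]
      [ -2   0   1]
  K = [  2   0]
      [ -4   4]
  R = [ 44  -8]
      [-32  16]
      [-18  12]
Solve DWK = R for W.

W = [[-1, -1], [0, 4], [-5, 1]]

W = D⁻¹RK⁻¹ (apply D⁻¹ on the left and K⁻¹ on the right).
D has determinant -2; D⁻¹ = [[0, 1/2, -1], [1, 3, -2], [0, 1, -1]].
det K = 8, so K⁻¹ = [[1/2, 0], [1/2, 1/4]].
D⁻¹R = [[2, -4], [-16, 16], [-14, 4]].
W = (D⁻¹R)K⁻¹ = [[-1, -1], [0, 4], [-5, 1]].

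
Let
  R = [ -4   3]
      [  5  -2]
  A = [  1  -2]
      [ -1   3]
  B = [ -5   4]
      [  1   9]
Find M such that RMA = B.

Isolating M: multiply by R⁻¹ from the left and A⁻¹ from the right, so M = R⁻¹BA⁻¹.
det R = -7; the adjugate gives R⁻¹ = [[2/7, 3/7], [5/7, 4/7]].
det A = 1, so A⁻¹ = [[3, 2], [1, 1]].
R⁻¹B = [[-1, 5], [-3, 8]].
M = (R⁻¹B)A⁻¹ = [[2, 3], [-1, 2]].

M = [[2, 3], [-1, 2]]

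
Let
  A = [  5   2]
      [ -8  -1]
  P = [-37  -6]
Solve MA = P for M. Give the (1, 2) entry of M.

4

Since A sits to the right of M, M = PA⁻¹.
A has determinant 11; A⁻¹ = [[-1/11, -2/11], [8/11, 5/11]].
M = PA⁻¹ = [[-37, -6]] · [[-1/11, -2/11], [8/11, 5/11]] = [[-1, 4]].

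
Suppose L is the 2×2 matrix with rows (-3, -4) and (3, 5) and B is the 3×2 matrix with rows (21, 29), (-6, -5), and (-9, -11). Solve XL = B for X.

X = [[-6, 1], [5, 3], [4, 1]]

Right-multiplying both sides by L⁻¹ gives X = BL⁻¹.
det L = -3, so L⁻¹ = [[-5/3, -4/3], [1, 1]].
X = BL⁻¹ = [[21, 29], [-6, -5], [-9, -11]] · [[-5/3, -4/3], [1, 1]] = [[-6, 1], [5, 3], [4, 1]].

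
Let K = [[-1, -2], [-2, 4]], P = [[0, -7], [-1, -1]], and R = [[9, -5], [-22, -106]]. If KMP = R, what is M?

Isolating M: multiply by K⁻¹ from the left and P⁻¹ from the right, so M = K⁻¹RP⁻¹.
det K = -8; the adjugate gives K⁻¹ = [[-1/2, -1/4], [-1/4, 1/8]].
det P = -7; the adjugate gives P⁻¹ = [[1/7, -1], [-1/7, 0]].
K⁻¹R = [[1, 29], [-5, -12]].
M = (K⁻¹R)P⁻¹ = [[-4, -1], [1, 5]].

M = [[-4, -1], [1, 5]]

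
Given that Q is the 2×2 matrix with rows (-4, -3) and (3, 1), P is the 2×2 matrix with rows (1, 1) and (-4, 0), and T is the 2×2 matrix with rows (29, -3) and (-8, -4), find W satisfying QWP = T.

W = [[-3, -1], [5, 4]]

Left-multiply by Q⁻¹ and right-multiply by P⁻¹: W = Q⁻¹TP⁻¹.
det Q = 5; the adjugate gives Q⁻¹ = [[1/5, 3/5], [-3/5, -4/5]].
det P = 4; the adjugate gives P⁻¹ = [[0, -1/4], [1, 1/4]].
Q⁻¹T = [[1, -3], [-11, 5]].
W = (Q⁻¹T)P⁻¹ = [[-3, -1], [5, 4]].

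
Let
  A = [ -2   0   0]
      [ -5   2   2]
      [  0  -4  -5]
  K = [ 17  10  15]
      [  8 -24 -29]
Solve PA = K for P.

P = [[4, -5, -5], [1, -2, 5]]

Right-multiplying both sides by A⁻¹ gives P = KA⁻¹.
det A = 4; the adjugate gives A⁻¹ = [[-1/2, 0, 0], [-25/4, 5/2, 1], [5, -2, -1]].
P = KA⁻¹ = [[17, 10, 15], [8, -24, -29]] · [[-1/2, 0, 0], [-25/4, 5/2, 1], [5, -2, -1]] = [[4, -5, -5], [1, -2, 5]].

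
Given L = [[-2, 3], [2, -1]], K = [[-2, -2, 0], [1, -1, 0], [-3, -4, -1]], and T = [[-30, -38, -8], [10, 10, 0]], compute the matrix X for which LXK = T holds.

Left-multiply by L⁻¹ and right-multiply by K⁻¹: X = L⁻¹TK⁻¹.
L has determinant -4; L⁻¹ = [[1/4, 3/4], [1/2, 1/2]].
K has determinant -4; K⁻¹ = [[-1/4, 1/2, 0], [-1/4, -1/2, 0], [7/4, 1/2, -1]].
L⁻¹T = [[0, -2, -2], [-10, -14, -4]].
X = (L⁻¹T)K⁻¹ = [[-3, 0, 2], [-1, 0, 4]].

X = [[-3, 0, 2], [-1, 0, 4]]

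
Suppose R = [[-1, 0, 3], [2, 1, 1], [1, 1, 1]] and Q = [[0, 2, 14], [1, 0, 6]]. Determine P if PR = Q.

R is on the right of P, so right-multiply by R⁻¹: P = QR⁻¹.
det R = 3; the adjugate gives R⁻¹ = [[0, 1, -1], [-1/3, -4/3, 7/3], [1/3, 1/3, -1/3]].
P = QR⁻¹ = [[0, 2, 14], [1, 0, 6]] · [[0, 1, -1], [-1/3, -4/3, 7/3], [1/3, 1/3, -1/3]] = [[4, 2, 0], [2, 3, -3]].

P = [[4, 2, 0], [2, 3, -3]]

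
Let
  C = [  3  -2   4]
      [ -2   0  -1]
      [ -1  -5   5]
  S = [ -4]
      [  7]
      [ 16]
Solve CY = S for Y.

Y = [[-6], [3], [5]]

C is on the left of Y, so left-multiply by C⁻¹: Y = C⁻¹S.
C has determinant 3; C⁻¹ = [[-5/3, -10/3, 2/3], [11/3, 19/3, -5/3], [10/3, 17/3, -4/3]].
Y = C⁻¹S = [[-5/3, -10/3, 2/3], [11/3, 19/3, -5/3], [10/3, 17/3, -4/3]] · [[-4], [7], [16]] = [[-6], [3], [5]].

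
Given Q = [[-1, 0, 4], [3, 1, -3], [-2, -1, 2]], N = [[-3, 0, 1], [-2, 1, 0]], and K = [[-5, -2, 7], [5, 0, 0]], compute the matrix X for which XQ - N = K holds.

X = [[0, -4, -2], [1, 2, 1]]

XQ = K + N = [[-8, -2, 8], [3, 1, 0]].
Right-multiplying both sides by Q⁻¹ gives X = (K + N)Q⁻¹.
det Q = -3; the adjugate gives Q⁻¹ = [[1/3, 4/3, 4/3], [0, -2, -3], [1/3, 1/3, 1/3]].
X = (K + N)Q⁻¹ = [[0, -4, -2], [1, 2, 1]].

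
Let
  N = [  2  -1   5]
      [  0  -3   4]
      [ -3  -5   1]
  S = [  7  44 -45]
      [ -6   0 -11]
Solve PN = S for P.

Since N sits to the right of P, P = SN⁻¹.
det N = 1; the adjugate gives N⁻¹ = [[17, -24, 11], [-12, 17, -8], [-9, 13, -6]].
P = SN⁻¹ = [[7, 44, -45], [-6, 0, -11]] · [[17, -24, 11], [-12, 17, -8], [-9, 13, -6]] = [[-4, -5, -5], [-3, 1, 0]].

P = [[-4, -5, -5], [-3, 1, 0]]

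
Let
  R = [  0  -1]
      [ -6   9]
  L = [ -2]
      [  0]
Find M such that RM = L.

M = [[3], [2]]

Since R multiplies M on the left, M = R⁻¹L.
det R = -6, so R⁻¹ = [[-3/2, -1/6], [-1, 0]].
M = R⁻¹L = [[-3/2, -1/6], [-1, 0]] · [[-2], [0]] = [[3], [2]].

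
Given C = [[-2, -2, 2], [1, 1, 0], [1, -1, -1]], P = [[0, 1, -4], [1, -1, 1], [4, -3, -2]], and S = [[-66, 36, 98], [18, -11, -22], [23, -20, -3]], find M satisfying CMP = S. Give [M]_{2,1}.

M = C⁻¹SP⁻¹ (apply C⁻¹ on the left and P⁻¹ on the right).
det C = -4, so C⁻¹ = [[1/4, 1, 1/2], [-1/4, 0, -1/2], [1/2, 1, 0]].
P has determinant 2; P⁻¹ = [[5/2, 7, -3/2], [3, 8, -2], [1/2, 2, -1/2]].
C⁻¹S = [[13, -12, 1], [5, 1, -23], [-15, 7, 27]].
M = (C⁻¹S)P⁻¹ = [[-3, -3, 4], [4, -3, 2], [-3, 5, -5]].

4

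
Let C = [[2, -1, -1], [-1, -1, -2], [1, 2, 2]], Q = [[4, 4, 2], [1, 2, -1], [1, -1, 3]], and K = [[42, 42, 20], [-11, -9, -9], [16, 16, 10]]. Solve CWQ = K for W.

Isolating W: multiply by C⁻¹ from the left and Q⁻¹ from the right, so W = C⁻¹KQ⁻¹.
det C = 5; the adjugate gives C⁻¹ = [[2/5, 0, 1/5], [0, 1, 1], [-1/5, -1, -3/5]].
det Q = -2; the adjugate gives Q⁻¹ = [[-5/2, 7, 4], [2, -5, -3], [3/2, -4, -2]].
C⁻¹K = [[20, 20, 10], [5, 7, 1], [-7, -9, -1]].
W = (C⁻¹K)Q⁻¹ = [[5, 0, 0], [3, -4, -3], [-2, 0, 1]].

W = [[5, 0, 0], [3, -4, -3], [-2, 0, 1]]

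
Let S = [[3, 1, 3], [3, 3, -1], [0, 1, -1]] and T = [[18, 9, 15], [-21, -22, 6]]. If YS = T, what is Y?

Y = [[6, 0, 3], [-1, -6, -3]]

S is on the right of Y, so right-multiply by S⁻¹: Y = TS⁻¹.
det S = 6, so S⁻¹ = [[-1/3, 2/3, -5/3], [1/2, -1/2, 2], [1/2, -1/2, 1]].
Y = TS⁻¹ = [[18, 9, 15], [-21, -22, 6]] · [[-1/3, 2/3, -5/3], [1/2, -1/2, 2], [1/2, -1/2, 1]] = [[6, 0, 3], [-1, -6, -3]].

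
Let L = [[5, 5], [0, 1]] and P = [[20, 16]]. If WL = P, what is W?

W = [[4, -4]]

L is on the right of W, so right-multiply by L⁻¹: W = PL⁻¹.
L has determinant 5; L⁻¹ = [[1/5, -1], [0, 1]].
W = PL⁻¹ = [[20, 16]] · [[1/5, -1], [0, 1]] = [[4, -4]].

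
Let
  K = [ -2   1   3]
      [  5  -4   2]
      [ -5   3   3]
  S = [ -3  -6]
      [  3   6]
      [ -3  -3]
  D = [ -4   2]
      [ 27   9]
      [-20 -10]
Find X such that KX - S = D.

X = [[4, 5], [-2, 3], [1, 1]]

KX = D + S = [[-7, -4], [30, 15], [-23, -13]].
Since K multiplies X on the left, X = K⁻¹(D + S).
det K = -4, so K⁻¹ = [[9/2, -3/2, -7/2], [25/4, -9/4, -19/4], [5/4, -1/4, -3/4]].
X = K⁻¹(D + S) = [[4, 5], [-2, 3], [1, 1]].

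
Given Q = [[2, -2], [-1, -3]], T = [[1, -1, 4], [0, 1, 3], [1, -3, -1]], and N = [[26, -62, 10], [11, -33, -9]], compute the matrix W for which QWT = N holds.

W = Q⁻¹NT⁻¹ (apply Q⁻¹ on the left and T⁻¹ on the right).
det Q = -8; the adjugate gives Q⁻¹ = [[3/8, -1/4], [-1/8, -1/4]].
T has determinant 1; T⁻¹ = [[8, -13, -7], [3, -5, -3], [-1, 2, 1]].
Q⁻¹N = [[7, -15, 6], [-6, 16, 1]].
W = (Q⁻¹N)T⁻¹ = [[5, -4, 2], [-1, 0, -5]].

W = [[5, -4, 2], [-1, 0, -5]]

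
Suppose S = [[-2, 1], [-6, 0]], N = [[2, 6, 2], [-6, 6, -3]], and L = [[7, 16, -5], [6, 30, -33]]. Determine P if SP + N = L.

P = [[-2, -4, 5], [1, 2, 3]]

SP = L − N = [[5, 10, -7], [12, 24, -30]].
Since S multiplies P on the left, P = S⁻¹(L − N).
det S = 6; the adjugate gives S⁻¹ = [[0, -1/6], [1, -1/3]].
P = S⁻¹(L − N) = [[-2, -4, 5], [1, 2, 3]].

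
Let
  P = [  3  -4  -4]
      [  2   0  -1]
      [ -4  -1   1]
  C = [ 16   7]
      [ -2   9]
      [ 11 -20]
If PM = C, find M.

Left-multiplying both sides by P⁻¹ gives M = P⁻¹C.
det P = -3, so P⁻¹ = [[1/3, -8/3, -4/3], [-2/3, 13/3, 5/3], [2/3, -19/3, -8/3]].
M = P⁻¹C = [[1/3, -8/3, -4/3], [-2/3, 13/3, 5/3], [2/3, -19/3, -8/3]] · [[16, 7], [-2, 9], [11, -20]] = [[-4, 5], [-1, 1], [-6, 1]].

M = [[-4, 5], [-1, 1], [-6, 1]]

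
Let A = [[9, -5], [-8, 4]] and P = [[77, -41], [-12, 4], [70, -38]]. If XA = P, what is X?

Since A sits to the right of X, X = PA⁻¹.
A has determinant -4; A⁻¹ = [[-1, -5/4], [-2, -9/4]].
X = PA⁻¹ = [[77, -41], [-12, 4], [70, -38]] · [[-1, -5/4], [-2, -9/4]] = [[5, -4], [4, 6], [6, -2]].

X = [[5, -4], [4, 6], [6, -2]]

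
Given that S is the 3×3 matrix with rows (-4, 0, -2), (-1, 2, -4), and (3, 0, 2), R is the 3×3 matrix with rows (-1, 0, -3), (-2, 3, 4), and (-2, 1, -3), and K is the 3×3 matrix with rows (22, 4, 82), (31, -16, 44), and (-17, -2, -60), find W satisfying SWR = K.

W = [[5, -1, 1], [-5, -1, -2], [-3, 0, 2]]

Left-multiply by S⁻¹ and right-multiply by R⁻¹: W = S⁻¹KR⁻¹.
det S = -4, so S⁻¹ = [[-1, 0, -1], [5/2, 1/2, 7/2], [3/2, 0, 2]].
det R = 1, so R⁻¹ = [[-13, -3, 9], [-14, -3, 10], [4, 1, -3]].
S⁻¹K = [[-5, -2, -22], [11, -5, 17], [-1, 2, 3]].
W = (S⁻¹K)R⁻¹ = [[5, -1, 1], [-5, -1, -2], [-3, 0, 2]].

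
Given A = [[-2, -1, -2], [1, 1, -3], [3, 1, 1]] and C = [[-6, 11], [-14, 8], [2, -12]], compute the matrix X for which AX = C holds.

X = [[0, -4], [-2, 3], [4, -3]]

A is on the left of X, so left-multiply by A⁻¹: X = A⁻¹C.
det A = 6, so A⁻¹ = [[2/3, -1/6, 5/6], [-5/3, 2/3, -4/3], [-1/3, -1/6, -1/6]].
X = A⁻¹C = [[2/3, -1/6, 5/6], [-5/3, 2/3, -4/3], [-1/3, -1/6, -1/6]] · [[-6, 11], [-14, 8], [2, -12]] = [[0, -4], [-2, 3], [4, -3]].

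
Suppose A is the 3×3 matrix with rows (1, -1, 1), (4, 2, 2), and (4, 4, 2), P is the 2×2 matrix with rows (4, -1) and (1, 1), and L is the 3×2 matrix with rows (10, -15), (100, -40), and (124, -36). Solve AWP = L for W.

W = [[5, -4], [2, 4], [2, -2]]

Left-multiply by A⁻¹ and right-multiply by P⁻¹: W = A⁻¹LP⁻¹.
A has determinant 4; A⁻¹ = [[-1, 3/2, -1], [0, -1/2, 1/2], [2, -2, 3/2]].
det P = 5, so P⁻¹ = [[1/5, 1/5], [-1/5, 4/5]].
A⁻¹L = [[16, -9], [12, 2], [6, -4]].
W = (A⁻¹L)P⁻¹ = [[5, -4], [2, 4], [2, -2]].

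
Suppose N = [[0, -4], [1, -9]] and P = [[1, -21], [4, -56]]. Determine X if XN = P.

X = [[3, 1], [5, 4]]

Right-multiplying both sides by N⁻¹ gives X = PN⁻¹.
N has determinant 4; N⁻¹ = [[-9/4, 1], [-1/4, 0]].
X = PN⁻¹ = [[1, -21], [4, -56]] · [[-9/4, 1], [-1/4, 0]] = [[3, 1], [5, 4]].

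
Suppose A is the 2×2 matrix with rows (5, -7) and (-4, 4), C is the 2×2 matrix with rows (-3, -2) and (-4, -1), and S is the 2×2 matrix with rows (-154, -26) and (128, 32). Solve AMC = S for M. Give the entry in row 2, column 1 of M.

M = A⁻¹SC⁻¹ (apply A⁻¹ on the left and C⁻¹ on the right).
A has determinant -8; A⁻¹ = [[-1/2, -7/8], [-1/2, -5/8]].
C has determinant -5; C⁻¹ = [[1/5, -2/5], [-4/5, 3/5]].
A⁻¹S = [[-35, -15], [-3, -7]].
M = (A⁻¹S)C⁻¹ = [[5, 5], [5, -3]].

5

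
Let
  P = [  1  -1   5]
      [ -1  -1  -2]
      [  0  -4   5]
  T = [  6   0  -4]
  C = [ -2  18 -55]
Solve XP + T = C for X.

X = [[-5, 3, -4]]

XP = C − T = [[-8, 18, -51]].
P is on the right of X, so right-multiply by P⁻¹: X = (C − T)P⁻¹.
det P = 2, so P⁻¹ = [[-13/2, -15/2, 7/2], [5/2, 5/2, -3/2], [2, 2, -1]].
X = (C − T)P⁻¹ = [[-5, 3, -4]].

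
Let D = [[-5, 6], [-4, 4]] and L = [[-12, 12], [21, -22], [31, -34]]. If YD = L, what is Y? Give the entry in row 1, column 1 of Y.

Right-multiplying both sides by D⁻¹ gives Y = LD⁻¹.
det D = 4, so D⁻¹ = [[1, -3/2], [1, -5/4]].
Y = LD⁻¹ = [[-12, 12], [21, -22], [31, -34]] · [[1, -3/2], [1, -5/4]] = [[0, 3], [-1, -4], [-3, -4]].

0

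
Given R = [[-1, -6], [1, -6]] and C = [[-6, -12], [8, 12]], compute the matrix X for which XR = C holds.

Right-multiplying both sides by R⁻¹ gives X = CR⁻¹.
R has determinant 12; R⁻¹ = [[-1/2, 1/2], [-1/12, -1/12]].
X = CR⁻¹ = [[-6, -12], [8, 12]] · [[-1/2, 1/2], [-1/12, -1/12]] = [[4, -2], [-5, 3]].

X = [[4, -2], [-5, 3]]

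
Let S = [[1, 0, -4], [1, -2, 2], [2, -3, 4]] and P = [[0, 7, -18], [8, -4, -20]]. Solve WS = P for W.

W = [[3, -5, 1], [6, 2, 0]]

S is on the right of W, so right-multiply by S⁻¹: W = PS⁻¹.
S has determinant -6; S⁻¹ = [[1/3, -2, 4/3], [0, -2, 1], [-1/6, -1/2, 1/3]].
W = PS⁻¹ = [[0, 7, -18], [8, -4, -20]] · [[1/3, -2, 4/3], [0, -2, 1], [-1/6, -1/2, 1/3]] = [[3, -5, 1], [6, 2, 0]].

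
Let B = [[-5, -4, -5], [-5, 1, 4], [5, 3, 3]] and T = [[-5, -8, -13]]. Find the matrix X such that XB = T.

X = [[5, 0, 4]]

Since B sits to the right of X, X = TB⁻¹.
det B = 5, so B⁻¹ = [[-9/5, -3/5, -11/5], [7, 2, 9], [-4, -1, -5]].
X = TB⁻¹ = [[-5, -8, -13]] · [[-9/5, -3/5, -11/5], [7, 2, 9], [-4, -1, -5]] = [[5, 0, 4]].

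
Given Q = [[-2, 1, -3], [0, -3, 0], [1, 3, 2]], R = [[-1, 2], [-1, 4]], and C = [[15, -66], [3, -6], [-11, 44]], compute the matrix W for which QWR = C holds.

W = [[5, 3], [1, 0], [-4, 4]]

Isolating W: multiply by Q⁻¹ from the left and R⁻¹ from the right, so W = Q⁻¹CR⁻¹.
det Q = 3; the adjugate gives Q⁻¹ = [[-2, -11/3, -3], [0, -1/3, 0], [1, 7/3, 2]].
R has determinant -2; R⁻¹ = [[-2, 1], [-1/2, 1/2]].
Q⁻¹C = [[-8, 22], [-1, 2], [0, 8]].
W = (Q⁻¹C)R⁻¹ = [[5, 3], [1, 0], [-4, 4]].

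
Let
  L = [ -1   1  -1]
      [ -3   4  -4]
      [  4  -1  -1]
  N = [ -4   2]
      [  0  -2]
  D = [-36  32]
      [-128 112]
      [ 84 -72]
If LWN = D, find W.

W = [[-4, 4], [5, -1], [0, 2]]

Left-multiply by L⁻¹ and right-multiply by N⁻¹: W = L⁻¹DN⁻¹.
L has determinant 2; L⁻¹ = [[-4, 1, 0], [-19/2, 5/2, -1/2], [-13/2, 3/2, -1/2]].
det N = 8; the adjugate gives N⁻¹ = [[-1/4, -1/4], [0, -1/2]].
L⁻¹D = [[16, -16], [-20, 12], [0, -4]].
W = (L⁻¹D)N⁻¹ = [[-4, 4], [5, -1], [0, 2]].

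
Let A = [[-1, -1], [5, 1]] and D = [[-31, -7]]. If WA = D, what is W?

W = [[1, -6]]

Since A sits to the right of W, W = DA⁻¹.
A has determinant 4; A⁻¹ = [[1/4, 1/4], [-5/4, -1/4]].
W = DA⁻¹ = [[-31, -7]] · [[1/4, 1/4], [-5/4, -1/4]] = [[1, -6]].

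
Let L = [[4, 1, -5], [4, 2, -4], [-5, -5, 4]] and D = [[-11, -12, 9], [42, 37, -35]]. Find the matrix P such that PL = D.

Since L sits to the right of P, P = DL⁻¹.
det L = 6; the adjugate gives L⁻¹ = [[-2, 7/2, 1], [2/3, -3/2, -2/3], [-5/3, 5/2, 2/3]].
P = DL⁻¹ = [[-11, -12, 9], [42, 37, -35]] · [[-2, 7/2, 1], [2/3, -3/2, -2/3], [-5/3, 5/2, 2/3]] = [[-1, 2, 3], [-1, 4, -6]].

P = [[-1, 2, 3], [-1, 4, -6]]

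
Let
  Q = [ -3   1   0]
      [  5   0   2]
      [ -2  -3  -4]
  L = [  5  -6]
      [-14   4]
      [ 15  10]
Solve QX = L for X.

Left-multiplying both sides by Q⁻¹ gives X = Q⁻¹L.
det Q = -2; the adjugate gives Q⁻¹ = [[-3, -2, -1], [-8, -6, -3], [15/2, 11/2, 5/2]].
X = Q⁻¹L = [[-3, -2, -1], [-8, -6, -3], [15/2, 11/2, 5/2]] · [[5, -6], [-14, 4], [15, 10]] = [[-2, 0], [-1, -6], [-2, 2]].

X = [[-2, 0], [-1, -6], [-2, 2]]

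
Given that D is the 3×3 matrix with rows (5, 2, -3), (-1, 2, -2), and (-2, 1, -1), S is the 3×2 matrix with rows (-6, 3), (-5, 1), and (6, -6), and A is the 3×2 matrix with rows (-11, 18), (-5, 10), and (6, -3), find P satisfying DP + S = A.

DP = A − S = [[-5, 15], [0, 9], [0, 3]].
Left-multiplying both sides by D⁻¹ gives P = D⁻¹(A − S).
det D = -3; the adjugate gives D⁻¹ = [[0, 1/3, -2/3], [-1, 11/3, -13/3], [-1, 3, -4]].
P = D⁻¹(A − S) = [[0, 1], [5, 5], [5, 0]].

P = [[0, 1], [5, 5], [5, 0]]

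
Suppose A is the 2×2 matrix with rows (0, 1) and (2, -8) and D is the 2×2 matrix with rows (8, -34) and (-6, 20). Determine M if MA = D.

M = [[-2, 4], [-4, -3]]

Right-multiplying both sides by A⁻¹ gives M = DA⁻¹.
det A = -2; the adjugate gives A⁻¹ = [[4, 1/2], [1, 0]].
M = DA⁻¹ = [[8, -34], [-6, 20]] · [[4, 1/2], [1, 0]] = [[-2, 4], [-4, -3]].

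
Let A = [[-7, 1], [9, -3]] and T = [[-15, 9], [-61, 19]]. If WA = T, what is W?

W = [[-3, -4], [1, -6]]

Right-multiplying both sides by A⁻¹ gives W = TA⁻¹.
A has determinant 12; A⁻¹ = [[-1/4, -1/12], [-3/4, -7/12]].
W = TA⁻¹ = [[-15, 9], [-61, 19]] · [[-1/4, -1/12], [-3/4, -7/12]] = [[-3, -4], [1, -6]].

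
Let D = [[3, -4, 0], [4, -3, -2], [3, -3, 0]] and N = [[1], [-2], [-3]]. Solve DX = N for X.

Since D multiplies X on the left, X = D⁻¹N.
det D = 6; the adjugate gives D⁻¹ = [[-1, 0, 4/3], [-1, 0, 1], [-1/2, -1/2, 7/6]].
X = D⁻¹N = [[-1, 0, 4/3], [-1, 0, 1], [-1/2, -1/2, 7/6]] · [[1], [-2], [-3]] = [[-5], [-4], [-3]].

X = [[-5], [-4], [-3]]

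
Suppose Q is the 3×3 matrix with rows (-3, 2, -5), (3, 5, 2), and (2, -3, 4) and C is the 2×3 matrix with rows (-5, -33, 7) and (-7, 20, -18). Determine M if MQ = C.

Since Q sits to the right of M, M = CQ⁻¹.
Q has determinant 1; Q⁻¹ = [[26, 7, 29], [-8, -2, -9], [-19, -5, -21]].
M = CQ⁻¹ = [[-5, -33, 7], [-7, 20, -18]] · [[26, 7, 29], [-8, -2, -9], [-19, -5, -21]] = [[1, -4, 5], [0, 1, -5]].

M = [[1, -4, 5], [0, 1, -5]]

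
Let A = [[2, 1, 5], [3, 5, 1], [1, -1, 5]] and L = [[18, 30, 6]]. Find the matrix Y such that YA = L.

Y = [[0, 6, 0]]

Since A sits to the right of Y, Y = LA⁻¹.
det A = -2; the adjugate gives A⁻¹ = [[-13, 5, 12], [7, -5/2, -13/2], [4, -3/2, -7/2]].
Y = LA⁻¹ = [[18, 30, 6]] · [[-13, 5, 12], [7, -5/2, -13/2], [4, -3/2, -7/2]] = [[0, 6, 0]].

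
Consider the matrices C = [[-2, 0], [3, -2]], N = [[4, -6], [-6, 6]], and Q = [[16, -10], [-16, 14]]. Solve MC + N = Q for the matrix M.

MC = Q − N = [[12, -4], [-10, 8]].
Since C sits to the right of M, M = (Q − N)C⁻¹.
det C = 4; the adjugate gives C⁻¹ = [[-1/2, 0], [-3/4, -1/2]].
M = (Q − N)C⁻¹ = [[-3, 2], [-1, -4]].

M = [[-3, 2], [-1, -4]]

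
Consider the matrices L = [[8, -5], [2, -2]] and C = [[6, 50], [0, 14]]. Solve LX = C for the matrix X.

Left-multiplying both sides by L⁻¹ gives X = L⁻¹C.
det L = -6; the adjugate gives L⁻¹ = [[1/3, -5/6], [1/3, -4/3]].
X = L⁻¹C = [[1/3, -5/6], [1/3, -4/3]] · [[6, 50], [0, 14]] = [[2, 5], [2, -2]].

X = [[2, 5], [2, -2]]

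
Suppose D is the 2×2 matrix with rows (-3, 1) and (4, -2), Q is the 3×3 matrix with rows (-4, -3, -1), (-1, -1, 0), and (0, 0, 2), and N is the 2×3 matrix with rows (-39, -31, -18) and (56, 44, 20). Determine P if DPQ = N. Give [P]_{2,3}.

Isolating P: multiply by D⁻¹ from the left and Q⁻¹ from the right, so P = D⁻¹NQ⁻¹.
D has determinant 2; D⁻¹ = [[-1, -1/2], [-2, -3/2]].
Q has determinant 2; Q⁻¹ = [[-1, 3, -1/2], [1, -4, 1/2], [0, 0, 1/2]].
D⁻¹N = [[11, 9, 8], [-6, -4, 6]].
P = (D⁻¹N)Q⁻¹ = [[-2, -3, 3], [2, -2, 4]].

4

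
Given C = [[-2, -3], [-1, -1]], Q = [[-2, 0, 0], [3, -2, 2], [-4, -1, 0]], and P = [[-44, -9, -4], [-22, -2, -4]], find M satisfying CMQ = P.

M = [[5, 4, -5], [-1, -2, -1]]

Left-multiply by C⁻¹ and right-multiply by Q⁻¹: M = C⁻¹PQ⁻¹.
det C = -1, so C⁻¹ = [[1, -3], [-1, 2]].
det Q = -4, so Q⁻¹ = [[-1/2, 0, 0], [2, 0, -1], [11/4, 1/2, -1]].
C⁻¹P = [[22, -3, 8], [0, 5, -4]].
M = (C⁻¹P)Q⁻¹ = [[5, 4, -5], [-1, -2, -1]].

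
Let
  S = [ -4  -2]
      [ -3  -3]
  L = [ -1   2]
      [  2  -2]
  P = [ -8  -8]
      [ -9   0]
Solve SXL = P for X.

X = [[5, 3], [-2, 0]]

Isolating X: multiply by S⁻¹ from the left and L⁻¹ from the right, so X = S⁻¹PL⁻¹.
S has determinant 6; S⁻¹ = [[-1/2, 1/3], [1/2, -2/3]].
det L = -2, so L⁻¹ = [[1, 1], [1, 1/2]].
S⁻¹P = [[1, 4], [2, -4]].
X = (S⁻¹P)L⁻¹ = [[5, 3], [-2, 0]].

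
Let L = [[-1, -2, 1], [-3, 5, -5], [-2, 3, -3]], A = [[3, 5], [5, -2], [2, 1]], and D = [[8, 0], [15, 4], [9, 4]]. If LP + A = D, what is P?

LP = D − A = [[5, -5], [10, 6], [7, 3]].
Left-multiplying both sides by L⁻¹ gives P = L⁻¹(D − A).
det L = -1; the adjugate gives L⁻¹ = [[0, 3, -5], [-1, -5, 8], [-1, -7, 11]].
P = L⁻¹(D − A) = [[-5, 3], [1, -1], [2, -4]].

P = [[-5, 3], [1, -1], [2, -4]]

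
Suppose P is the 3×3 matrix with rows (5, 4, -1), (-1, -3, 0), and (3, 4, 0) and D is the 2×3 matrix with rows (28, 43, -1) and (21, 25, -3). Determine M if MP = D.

P is on the right of M, so right-multiply by P⁻¹: M = DP⁻¹.
det P = -5; the adjugate gives P⁻¹ = [[0, 4/5, 3/5], [0, -3/5, -1/5], [-1, 8/5, 11/5]].
M = DP⁻¹ = [[28, 43, -1], [21, 25, -3]] · [[0, 4/5, 3/5], [0, -3/5, -1/5], [-1, 8/5, 11/5]] = [[1, -5, 6], [3, -3, 1]].

M = [[1, -5, 6], [3, -3, 1]]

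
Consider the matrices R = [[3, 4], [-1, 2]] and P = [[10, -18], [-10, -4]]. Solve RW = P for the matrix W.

Left-multiplying both sides by R⁻¹ gives W = R⁻¹P.
det R = 10, so R⁻¹ = [[1/5, -2/5], [1/10, 3/10]].
W = R⁻¹P = [[1/5, -2/5], [1/10, 3/10]] · [[10, -18], [-10, -4]] = [[6, -2], [-2, -3]].

W = [[6, -2], [-2, -3]]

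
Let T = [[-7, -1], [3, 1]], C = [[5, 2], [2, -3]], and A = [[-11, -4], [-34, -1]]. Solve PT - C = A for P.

PT = A + C = [[-6, -2], [-32, -4]].
Since T sits to the right of P, P = (A + C)T⁻¹.
det T = -4, so T⁻¹ = [[-1/4, -1/4], [3/4, 7/4]].
P = (A + C)T⁻¹ = [[0, -2], [5, 1]].

P = [[0, -2], [5, 1]]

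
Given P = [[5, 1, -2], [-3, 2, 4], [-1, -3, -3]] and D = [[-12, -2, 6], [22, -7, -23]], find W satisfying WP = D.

W = [[-4, -2, -2], [6, 1, 5]]

Since P sits to the right of W, W = DP⁻¹.
det P = -5, so P⁻¹ = [[-6/5, -9/5, -8/5], [13/5, 17/5, 14/5], [-11/5, -14/5, -13/5]].
W = DP⁻¹ = [[-12, -2, 6], [22, -7, -23]] · [[-6/5, -9/5, -8/5], [13/5, 17/5, 14/5], [-11/5, -14/5, -13/5]] = [[-4, -2, -2], [6, 1, 5]].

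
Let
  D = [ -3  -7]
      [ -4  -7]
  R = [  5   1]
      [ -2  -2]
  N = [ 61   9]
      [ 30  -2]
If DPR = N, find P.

P = [[5, -3], [-4, 1]]

Left-multiply by D⁻¹ and right-multiply by R⁻¹: P = D⁻¹NR⁻¹.
D has determinant -7; D⁻¹ = [[1, -1], [-4/7, 3/7]].
R has determinant -8; R⁻¹ = [[1/4, 1/8], [-1/4, -5/8]].
D⁻¹N = [[31, 11], [-22, -6]].
P = (D⁻¹N)R⁻¹ = [[5, -3], [-4, 1]].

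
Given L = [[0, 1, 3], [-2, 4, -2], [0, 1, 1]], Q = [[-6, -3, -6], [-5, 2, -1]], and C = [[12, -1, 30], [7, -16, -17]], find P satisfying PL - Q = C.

PL = C + Q = [[6, -4, 24], [2, -14, -18]].
Since L sits to the right of P, P = (C + Q)L⁻¹.
det L = -4; the adjugate gives L⁻¹ = [[-3/2, -1/2, 7/2], [-1/2, 0, 3/2], [1/2, 0, -1/2]].
P = (C + Q)L⁻¹ = [[5, -3, 3], [-5, -1, -5]].

P = [[5, -3, 3], [-5, -1, -5]]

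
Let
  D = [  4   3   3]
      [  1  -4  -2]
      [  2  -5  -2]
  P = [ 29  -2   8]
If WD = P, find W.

Since D sits to the right of W, W = PD⁻¹.
det D = -5, so D⁻¹ = [[2/5, 9/5, -6/5], [2/5, 14/5, -11/5], [-3/5, -26/5, 19/5]].
W = PD⁻¹ = [[29, -2, 8]] · [[2/5, 9/5, -6/5], [2/5, 14/5, -11/5], [-3/5, -26/5, 19/5]] = [[6, 5, 0]].

W = [[6, 5, 0]]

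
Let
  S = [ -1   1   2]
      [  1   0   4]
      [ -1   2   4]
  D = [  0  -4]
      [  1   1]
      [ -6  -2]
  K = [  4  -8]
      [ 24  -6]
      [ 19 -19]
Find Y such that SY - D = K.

Y = [[5, 3], [-1, -5], [5, -2]]

SY = K + D = [[4, -12], [25, -5], [13, -21]].
Left-multiplying both sides by S⁻¹ gives Y = S⁻¹(K + D).
det S = 4, so S⁻¹ = [[-2, 0, 1], [-2, -1/2, 3/2], [1/2, 1/4, -1/4]].
Y = S⁻¹(K + D) = [[5, 3], [-1, -5], [5, -2]].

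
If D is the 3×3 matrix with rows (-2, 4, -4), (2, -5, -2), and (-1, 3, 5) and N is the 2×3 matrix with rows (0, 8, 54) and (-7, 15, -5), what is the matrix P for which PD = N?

P = [[-5, -2, 6], [4, 2, 3]]

D is on the right of P, so right-multiply by D⁻¹: P = ND⁻¹.
det D = 2, so D⁻¹ = [[-19/2, -16, -14], [-4, -7, -6], [1/2, 1, 1]].
P = ND⁻¹ = [[0, 8, 54], [-7, 15, -5]] · [[-19/2, -16, -14], [-4, -7, -6], [1/2, 1, 1]] = [[-5, -2, 6], [4, 2, 3]].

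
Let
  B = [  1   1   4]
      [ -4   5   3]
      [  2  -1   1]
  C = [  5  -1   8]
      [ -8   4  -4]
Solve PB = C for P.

P = [[3, -1, -1], [0, 0, -4]]

Since B sits to the right of P, P = CB⁻¹.
det B = -6; the adjugate gives B⁻¹ = [[-4/3, 5/6, 17/6], [-5/3, 7/6, 19/6], [1, -1/2, -3/2]].
P = CB⁻¹ = [[5, -1, 8], [-8, 4, -4]] · [[-4/3, 5/6, 17/6], [-5/3, 7/6, 19/6], [1, -1/2, -3/2]] = [[3, -1, -1], [0, 0, -4]].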